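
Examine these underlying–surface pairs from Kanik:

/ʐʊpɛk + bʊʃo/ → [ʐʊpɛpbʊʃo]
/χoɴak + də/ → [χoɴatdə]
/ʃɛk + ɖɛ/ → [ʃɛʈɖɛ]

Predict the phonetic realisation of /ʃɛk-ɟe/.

[ʃɛcɟe]

The data show regressive place assimilation: /k/ → [p] before /b/; /k/ → [t] before /d/; /k/ → [ʈ] before /ɖ/. In each pair only place changes, matching the following consonant, while manner and voice stay constant.
/k/ is a voiceless velar stop. The following trigger /ɟ/ is palatal, so /k/ must become palatal as well.
The voiceless palatal stop is [c], so /k/ → [c].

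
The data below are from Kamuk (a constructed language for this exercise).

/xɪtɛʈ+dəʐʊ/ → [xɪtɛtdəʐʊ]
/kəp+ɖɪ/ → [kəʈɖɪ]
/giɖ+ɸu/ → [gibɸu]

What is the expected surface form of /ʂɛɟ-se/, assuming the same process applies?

[ʂɛdse]

The data show regressive place assimilation: /ʈ/ → [t] before /d/; /p/ → [ʈ] before /ɖ/; /ɖ/ → [b] before /ɸ/. In each pair only place changes, matching the following consonant, while manner and voice stay constant.
The rule targets /ɟ/ (voiced palatal stop), which sits before the trigger /s/ (alveolar).
The voiced alveolar stop is [d], so /ɟ/ → [d].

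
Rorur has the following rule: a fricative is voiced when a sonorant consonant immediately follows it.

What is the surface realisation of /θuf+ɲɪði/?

[θuvɲɪði]

/f/ is a voiceless labiodental fricative. The following trigger /ɲ/ is voiced, so /f/ must become voiced as well.
The voiced labiodental fricative is [v], so /f/ → [v].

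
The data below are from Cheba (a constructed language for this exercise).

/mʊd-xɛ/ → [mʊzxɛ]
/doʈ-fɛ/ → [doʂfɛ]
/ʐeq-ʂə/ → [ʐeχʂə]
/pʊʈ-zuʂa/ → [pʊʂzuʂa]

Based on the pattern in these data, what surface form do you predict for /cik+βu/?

The data show regressive manner assimilation: /d/ → [z] before /x/; /ʈ/ → [ʂ] before /f/; /q/ → [χ] before /ʂ/; /ʈ/ → [ʂ] before /z/. In each pair only manner changes, matching the following consonant, while place and voice stay constant.
The rule targets /k/ (voiceless velar stop), which sits before the trigger /β/ (fricative).
Changing only its manner to fricative gives [x] — the voiceless velar fricative.

[cixβu]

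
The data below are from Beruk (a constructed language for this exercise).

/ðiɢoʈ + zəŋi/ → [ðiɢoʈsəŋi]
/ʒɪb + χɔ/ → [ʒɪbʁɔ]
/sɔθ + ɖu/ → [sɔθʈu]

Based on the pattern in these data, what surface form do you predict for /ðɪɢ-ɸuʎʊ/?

[ðɪɢβuʎʊ]

The data show progressive voicing assimilation: /z/ → [s] after /ʈ/; /χ/ → [ʁ] after /b/; /ɖ/ → [ʈ] after /θ/. In each pair only voicing changes, matching the preceding consonant, while place and manner stay constant.
The rule targets /ɸ/ (voiceless bilabial fricative), which sits after the trigger /ɢ/ (voiced).
A voiced bilabial fricative is [β], so the surface segment is [β].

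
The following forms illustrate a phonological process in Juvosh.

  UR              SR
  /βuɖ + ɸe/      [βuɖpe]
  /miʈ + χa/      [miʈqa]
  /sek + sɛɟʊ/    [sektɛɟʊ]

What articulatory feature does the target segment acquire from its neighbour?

manner

Comparing underlying and surface forms, /ɸ/ → [p] is the alternation; the neighbouring /ɖ/ is constant.
/ɸ/ is a fricative while /ɖ/ is a stop; the output [p] is a stop, matching the trigger — so the feature that spreads is manner.
Checking the remaining alternations: /χ/ → [q] after /ʈ/ (fricative → stop, matching a stop); /s/ → [t] after /k/ (fricative → stop, matching a stop) — only manner changes, and always toward the preceding segment.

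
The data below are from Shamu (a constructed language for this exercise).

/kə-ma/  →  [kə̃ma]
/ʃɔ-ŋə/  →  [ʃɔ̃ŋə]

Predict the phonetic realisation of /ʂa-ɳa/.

The data show regressive nasality assimilation (vowel nasalisation): /ə/ → [ə̃] before /m/; /ɔ/ → [ɔ̃] before /ŋ/ — a vowel is nasalised by an immediately following nasal consonant.
/a/ sits next to the nasal /ɳ/ and is therefore nasalised to [ã].

[ʂãɳa]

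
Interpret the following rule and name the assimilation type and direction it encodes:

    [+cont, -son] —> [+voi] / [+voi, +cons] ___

progressive voicing assimilation

The target ([+cont, -son], fricatives) acquires [+voi] next to a voiced consonant ([+voi, +cons]) — it takes on the voicing of its neighbour, so the feature that spreads is voicing.
Since the environment is written before the underscore, the trigger precedes the target; the direction is progressive.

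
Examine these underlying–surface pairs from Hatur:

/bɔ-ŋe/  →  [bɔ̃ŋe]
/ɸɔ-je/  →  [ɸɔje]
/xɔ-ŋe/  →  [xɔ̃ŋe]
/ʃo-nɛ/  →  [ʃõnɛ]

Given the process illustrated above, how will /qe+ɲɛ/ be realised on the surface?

The data show regressive nasality assimilation (vowel nasalisation): /ɔ/ → [ɔ̃] before /ŋ/; /o/ → [õ] before /n/ — a vowel is nasalised by an immediately following nasal consonant.
No change occurs in [ɸɔje] because the vowel at the boundary is adjacent to an oral consonant, not a nasal (/ɔ/ next to /j/).
/e/ sits next to the nasal /ɲ/ and is therefore nasalised to [ẽ].

[qẽɲɛ]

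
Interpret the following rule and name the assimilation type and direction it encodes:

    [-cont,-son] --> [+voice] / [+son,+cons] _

progressive voicing assimilation

The structural change is [+voice], and the conditioning segment [+son,+cons] (a sonorant consonant) is itself voiced, so the target comes to share the voicing of its neighbour — voicing assimilation.
The conditioning segment sits to the left of the focus bar, meaning the trigger precedes the segment that changes — progressive assimilation.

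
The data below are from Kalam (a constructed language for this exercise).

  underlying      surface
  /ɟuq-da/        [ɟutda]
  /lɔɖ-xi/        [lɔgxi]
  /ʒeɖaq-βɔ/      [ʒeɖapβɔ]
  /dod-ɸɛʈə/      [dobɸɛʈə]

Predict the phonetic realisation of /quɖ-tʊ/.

[qudtʊ]

The data show regressive place assimilation: /q/ → [t] before /d/; /ɖ/ → [g] before /x/; /q/ → [p] before /β/; /d/ → [b] before /ɸ/. In each pair only place changes, matching the following consonant, while manner and voice stay constant.
/ɖ/ is a voiced retroflex stop. The following trigger /t/ is alveolar, so /ɖ/ must become alveolar as well.
The voiced alveolar stop is [d], so /ɖ/ → [d].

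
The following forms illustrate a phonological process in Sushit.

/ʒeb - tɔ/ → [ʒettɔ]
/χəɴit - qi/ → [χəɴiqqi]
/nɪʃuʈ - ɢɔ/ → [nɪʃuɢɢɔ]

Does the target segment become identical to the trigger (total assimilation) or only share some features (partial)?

The segment that alternates is /b/, which surfaces as [t] when adjacent to /t/.
The output [t] is identical to the trigger /t/ — every feature (place, manner, voicing) has been copied — so this is total assimilation.
The remaining alternations confirm this: /t/ → [q] before /q/; /ʈ/ → [ɢ] before /ɢ/ — in each case the output is a copy of the following consonant.

total assimilation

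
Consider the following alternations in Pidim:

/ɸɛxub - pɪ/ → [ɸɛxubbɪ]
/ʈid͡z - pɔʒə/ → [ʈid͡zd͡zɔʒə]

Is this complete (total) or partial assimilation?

Underlying /p/ is realised as [d͡z] next to /d͡z/; /d͡z/ itself does not change.
The output [d͡z] is identical to the trigger /d͡z/ — every feature (place, manner, voicing) has been copied — so this is total assimilation.
The remaining alternation confirms this: /p/ → [b] after /b/ — in each case the output is a copy of the preceding consonant.

total assimilation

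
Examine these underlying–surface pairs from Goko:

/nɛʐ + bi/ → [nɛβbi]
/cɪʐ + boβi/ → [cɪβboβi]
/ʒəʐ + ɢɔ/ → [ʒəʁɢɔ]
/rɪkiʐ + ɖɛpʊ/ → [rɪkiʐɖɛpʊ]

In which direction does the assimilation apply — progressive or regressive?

Underlying /ʐ/ is realised as [β] next to /b/; /b/ itself does not change.
/ʐ/ is retroflex while /b/ is bilabial; the output [β] is bilabial, matching the trigger — so the feature that spreads is place.
The same holds elsewhere in the data: /ʐ/ → [ʁ] before /ɢ/ (retroflex → uvular, matching uvular) — only place changes, and always toward the following segment.
No alternation appears in [rɪkiʐɖɛpʊ]: there the adjacent consonants already agree in place (/ʐ/ and /ɖ/ are both retroflex), so this form is consistent with the same rule.
The trigger is the following segment, so the direction is regressive (anticipatory).

regressive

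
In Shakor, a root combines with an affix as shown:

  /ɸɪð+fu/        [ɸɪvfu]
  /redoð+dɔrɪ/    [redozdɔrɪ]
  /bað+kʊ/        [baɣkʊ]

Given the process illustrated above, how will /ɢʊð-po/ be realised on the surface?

The data show regressive place assimilation: /ð/ → [v] before /f/; /ð/ → [z] before /d/; /ð/ → [ɣ] before /k/. In each pair only place changes, matching the following consonant, while manner and voice stay constant.
/ð/ is a voiced dental fricative. The following trigger /p/ is bilabial, so /ð/ must become bilabial as well.
The voiced bilabial fricative is [β], so /ð/ → [β].

[ɢʊβpo]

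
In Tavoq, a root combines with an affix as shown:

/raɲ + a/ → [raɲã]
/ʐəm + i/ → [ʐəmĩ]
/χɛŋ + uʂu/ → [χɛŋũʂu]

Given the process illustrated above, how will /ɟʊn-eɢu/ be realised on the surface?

The data show progressive nasality assimilation (vowel nasalisation): /a/ → [ã] after /ɲ/; /i/ → [ĩ] after /m/; /u/ → [ũ] after /ŋ/ — a vowel is nasalised by an immediately preceding nasal consonant.
The vowel /e/ is adjacent to the preceding nasal /n/, so it acquires [+nasal] and surfaces as [ẽ].

[ɟʊnẽɢu]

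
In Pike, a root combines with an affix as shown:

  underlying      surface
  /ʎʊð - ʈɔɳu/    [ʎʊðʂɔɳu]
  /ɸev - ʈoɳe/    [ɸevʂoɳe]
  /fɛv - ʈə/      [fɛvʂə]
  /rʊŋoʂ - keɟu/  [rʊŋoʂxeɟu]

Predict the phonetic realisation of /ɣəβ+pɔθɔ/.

[ɣəβɸɔθɔ]

The data show progressive manner assimilation: /ʈ/ → [ʂ] after /ð/; /ʈ/ → [ʂ] after /v/; /k/ → [x] after /ʂ/. In each pair only manner changes, matching the preceding consonant, while place and voice stay constant.
/p/ is a voiceless bilabial stop. The preceding trigger /β/ is a fricative, so /p/ must become a fricative as well.
A voiceless bilabial fricative is [ɸ], so the surface segment is [ɸ].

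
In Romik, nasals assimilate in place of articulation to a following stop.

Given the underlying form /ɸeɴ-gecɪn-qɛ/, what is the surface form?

The rule targets /ɴ/ (voiced uvular nasal), which sits before the trigger /g/ (velar).
The voiced velar nasal is [ŋ], so /ɴ/ → [ŋ].
At the second juncture, /n/ likewise becomes [ɴ] adjacent to /q/.

[ɸeŋgecɪɴqɛ]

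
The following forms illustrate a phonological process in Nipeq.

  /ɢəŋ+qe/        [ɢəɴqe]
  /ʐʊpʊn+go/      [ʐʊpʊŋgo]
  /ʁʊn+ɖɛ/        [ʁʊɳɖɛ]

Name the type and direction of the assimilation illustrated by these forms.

Underlying /ŋ/ is realised as [ɴ] next to /q/; /q/ itself does not change.
/ŋ/ is velar while /q/ is uvular; the output [ɴ] is uvular, matching the trigger — so the feature that spreads is place.
Manner and voice are unchanged, so the assimilation is partial, not total.
The same holds elsewhere in the data: /n/ → [ŋ] before /g/ (alveolar → velar, matching velar); /n/ → [ɳ] before /ɖ/ (alveolar → retroflex, matching retroflex) — only place changes, and always toward the following segment.
Since the segment that changes precedes the conditioning segment, the assimilation is regressive.

regressive place assimilation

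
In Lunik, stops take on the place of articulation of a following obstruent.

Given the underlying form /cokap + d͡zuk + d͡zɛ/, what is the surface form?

The rule targets /p/ (voiceless bilabial stop), which sits before the trigger /d͡z/ (alveolar).
Changing only its place to alveolar gives [t] — the voiceless alveolar stop.
The same rule applies at the second boundary: /k/ → [t] next to /d͡z/.

[cokatd͡zutd͡zɛ]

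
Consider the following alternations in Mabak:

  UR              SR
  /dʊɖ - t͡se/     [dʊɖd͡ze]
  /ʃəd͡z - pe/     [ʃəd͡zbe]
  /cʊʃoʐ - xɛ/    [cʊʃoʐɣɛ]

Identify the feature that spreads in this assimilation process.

The segment that alternates is /t͡s/, which surfaces as [d͡z] when adjacent to /ɖ/.
/t͡s/ is voiceless while /ɖ/ is voiced; the output [d͡z] is voiced, matching the trigger — so the feature that spreads is voicing.
The same holds elsewhere in the data: /p/ → [b] after /d͡z/ (voiceless → voiced, matching voiced); /x/ → [ɣ] after /ʐ/ (voiceless → voiced, matching voiced) — only voicing changes, and always toward the preceding segment.

voicing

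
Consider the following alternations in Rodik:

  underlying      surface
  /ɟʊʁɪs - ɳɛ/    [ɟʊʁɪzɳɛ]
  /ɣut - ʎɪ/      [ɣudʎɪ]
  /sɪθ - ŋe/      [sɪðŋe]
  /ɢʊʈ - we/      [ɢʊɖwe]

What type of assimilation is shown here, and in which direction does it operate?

regressive voicing assimilation

The segment that alternates is /s/, which surfaces as [z] when adjacent to /ɳ/.
The change voiceless → voiced matches the voicing of the following /ɳ/, identifying this as voicing assimilation.
Place and manner are unchanged, so the assimilation is partial, not total.
Checking the remaining alternations: /t/ → [d] before /ʎ/ (voiceless → voiced, matching voiced); /θ/ → [ð] before /ŋ/ (voiceless → voiced, matching voiced); /ʈ/ → [ɖ] before /w/ (voiceless → voiced, matching voiced) — only voicing changes, and always toward the following segment.
Since the segment that changes precedes the conditioning segment, the assimilation is regressive.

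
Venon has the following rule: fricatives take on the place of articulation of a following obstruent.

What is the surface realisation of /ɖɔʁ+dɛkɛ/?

The rule targets /ʁ/ (voiced uvular fricative), which sits before the trigger /d/ (alveolar).
A voiced alveolar fricative is [z], so the surface segment is [z].

[ɖɔzdɛkɛ]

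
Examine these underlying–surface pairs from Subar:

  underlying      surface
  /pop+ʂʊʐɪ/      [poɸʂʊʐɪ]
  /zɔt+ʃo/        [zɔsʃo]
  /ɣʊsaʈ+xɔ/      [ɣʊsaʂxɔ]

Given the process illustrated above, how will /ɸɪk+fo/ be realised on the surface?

[ɸɪxfo]

The data show regressive manner assimilation: /p/ → [ɸ] before /ʂ/; /t/ → [s] before /ʃ/; /ʈ/ → [ʂ] before /x/. In each pair only manner changes, matching the following consonant, while place and voice stay constant.
/k/ is a voiceless velar stop. The following trigger /f/ is a fricative, so /k/ must become a fricative as well.
Changing only its manner to fricative gives [x] — the voiceless velar fricative.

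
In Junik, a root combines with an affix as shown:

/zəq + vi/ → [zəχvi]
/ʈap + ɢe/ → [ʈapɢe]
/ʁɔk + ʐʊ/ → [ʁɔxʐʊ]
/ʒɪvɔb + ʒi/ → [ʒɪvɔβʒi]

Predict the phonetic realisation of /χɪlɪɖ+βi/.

[χɪlɪʐβi]

The data show regressive manner assimilation: /q/ → [χ] before /v/; /k/ → [x] before /ʐ/; /b/ → [β] before /ʒ/. In each pair only manner changes, matching the following consonant, while place and voice stay constant.
No alternation appears in [ʈapɢe]: there the adjacent consonants already agree in manner (/p/ and /ɢ/ are both stops), so this form is consistent with the same rule.
The rule targets /ɖ/ (voiced retroflex stop), which sits before the trigger /β/ (fricative).
The voiced retroflex fricative is [ʐ], so /ɖ/ → [ʐ].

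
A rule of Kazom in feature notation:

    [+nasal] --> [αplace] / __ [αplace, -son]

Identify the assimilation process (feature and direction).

regressive place assimilation

The rule copies the place features (abbreviated [place]) from the environment onto the target, so the assimilating feature is place.
Since the environment is written after the underscore, the trigger follows the target; the direction is regressive.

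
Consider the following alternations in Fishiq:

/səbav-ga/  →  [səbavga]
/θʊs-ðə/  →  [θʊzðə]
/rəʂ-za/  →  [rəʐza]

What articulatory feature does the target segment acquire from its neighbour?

voicing

Comparing underlying and surface forms, /s/ → [z] is the alternation; the neighbouring /ð/ is constant.
/s/ is voiceless while /ð/ is voiced; the output [z] is voiced, matching the trigger — so the feature that spreads is voicing.
The other alternating form patterns the same way: /ʂ/ → [ʐ] before /z/ (voiceless → voiced, matching voiced) — only voicing changes, and always toward the following segment.
Nothing changes in [səbavga]: there the adjacent consonants already agree in voicing (/v/ and /g/ are both voiced), so this form is consistent with the same rule.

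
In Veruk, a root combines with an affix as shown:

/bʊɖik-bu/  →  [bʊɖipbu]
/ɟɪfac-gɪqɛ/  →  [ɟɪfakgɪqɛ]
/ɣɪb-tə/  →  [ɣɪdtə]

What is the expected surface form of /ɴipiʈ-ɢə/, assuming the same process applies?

The data show regressive place assimilation: /k/ → [p] before /b/; /c/ → [k] before /g/; /b/ → [d] before /t/. In each pair only place changes, matching the following consonant, while manner and voice stay constant.
/ʈ/ is a voiceless retroflex stop. The following trigger /ɢ/ is uvular, so /ʈ/ must become uvular as well.
Changing only its place to uvular gives [q] — the voiceless uvular stop.

[ɴipiqɢə]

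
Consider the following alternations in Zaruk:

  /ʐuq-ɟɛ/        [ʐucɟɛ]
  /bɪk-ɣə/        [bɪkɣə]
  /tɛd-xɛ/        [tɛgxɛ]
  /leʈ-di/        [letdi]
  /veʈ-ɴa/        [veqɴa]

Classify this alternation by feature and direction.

regressive place assimilation

Comparing underlying and surface forms, /q/ → [c] is the alternation; the neighbouring /ɟ/ is constant.
The change uvular → palatal matches the place of the following /ɟ/, identifying this as place assimilation.
Manner and voice are unchanged, so the assimilation is partial, not total.
The same holds elsewhere in the data: /d/ → [g] before /x/ (alveolar → velar, matching velar); /ʈ/ → [t] before /d/ (retroflex → alveolar, matching alveolar); /ʈ/ → [q] before /ɴ/ (retroflex → uvular, matching uvular) — only place changes, and always toward the following segment.
No alternation appears in [bɪkɣə]: there the adjacent consonants already agree in place (/k/ and /ɣ/ are both velar), so this form is consistent with the same rule.
The trigger is the following segment, so the direction is regressive (anticipatory).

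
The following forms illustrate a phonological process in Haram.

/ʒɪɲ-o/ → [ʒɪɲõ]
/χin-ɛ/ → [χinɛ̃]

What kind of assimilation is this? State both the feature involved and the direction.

The vowel /o/ surfaces as nasalised [õ] next to the preceding nasal /ɲ/ — it has acquired the [+nasal] feature of its neighbour.
Likewise in the remaining data: /ɛ/ → [ɛ̃] after /n/ — each time a vowel is nasalised next to a preceding nasal.
Because the conditioning nasal is to the left of the vowel that changes, the process is progressive (perseverative).

progressive nasality assimilation (vowel nasalisation)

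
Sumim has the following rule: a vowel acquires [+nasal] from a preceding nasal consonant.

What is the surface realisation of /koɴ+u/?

/u/ sits next to the nasal /ɴ/ and is therefore nasalised to [ũ].

[koɴũ]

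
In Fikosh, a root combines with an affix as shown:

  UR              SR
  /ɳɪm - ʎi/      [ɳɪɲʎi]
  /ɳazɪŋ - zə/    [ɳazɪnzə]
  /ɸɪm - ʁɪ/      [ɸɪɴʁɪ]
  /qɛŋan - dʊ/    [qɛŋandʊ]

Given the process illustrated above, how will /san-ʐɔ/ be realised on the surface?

[saɳʐɔ]

The data show regressive place assimilation: /m/ → [ɲ] before /ʎ/; /ŋ/ → [n] before /z/; /m/ → [ɴ] before /ʁ/. In each pair only place changes, matching the following consonant, while manner and voice stay constant.
No alternation appears in [qɛŋandʊ]: there the adjacent consonants already agree in place (/n/ and /d/ are both alveolar), so this form is consistent with the same rule.
/n/ is a voiced alveolar nasal. The following trigger /ʐ/ is retroflex, so /n/ must become retroflex as well.
The voiced retroflex nasal is [ɳ], so /n/ → [ɳ].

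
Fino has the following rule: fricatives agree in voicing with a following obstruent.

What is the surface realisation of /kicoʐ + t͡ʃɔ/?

/ʐ/ is a voiced retroflex fricative. The following trigger /t͡ʃ/ is voiceless, so /ʐ/ must become voiceless as well.
Changing only its voicing to voiceless gives [ʂ] — the voiceless retroflex fricative.

[kicoʂt͡ʃɔ]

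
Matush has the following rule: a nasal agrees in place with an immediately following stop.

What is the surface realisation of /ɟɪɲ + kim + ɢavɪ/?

/ɲ/ is a voiced palatal nasal. The following trigger /k/ is velar, so /ɲ/ must become velar as well.
The voiced velar nasal is [ŋ], so /ɲ/ → [ŋ].
At the second juncture, /m/ likewise becomes [ɴ] adjacent to /ɢ/.

[ɟɪŋkiɴɢavɪ]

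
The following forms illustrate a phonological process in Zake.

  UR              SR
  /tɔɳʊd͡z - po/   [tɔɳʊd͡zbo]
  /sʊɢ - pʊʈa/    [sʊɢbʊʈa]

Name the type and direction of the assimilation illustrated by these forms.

progressive voicing assimilation

Comparing underlying and surface forms, /p/ → [b] is the alternation; the neighbouring /d͡z/ is constant.
/p/ is voiceless while /d͡z/ is voiced; the output [b] is voiced, matching the trigger — so the feature that spreads is voicing.
Place and manner are unchanged, so the assimilation is partial, not total.
The same holds elsewhere in the data: /p/ → [b] after /ɢ/ (voiceless → voiced, matching voiced) — only voicing changes, and always toward the preceding segment.
The trigger is the preceding segment, so the direction is progressive (perseverative).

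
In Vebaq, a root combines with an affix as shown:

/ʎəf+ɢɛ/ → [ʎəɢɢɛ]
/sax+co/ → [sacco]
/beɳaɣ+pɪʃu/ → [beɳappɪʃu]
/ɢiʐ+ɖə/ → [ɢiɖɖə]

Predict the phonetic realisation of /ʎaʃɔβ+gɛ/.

[ʎaʃɔggɛ]

The data show regressive total assimilation (/f/ → [ɢ] before /ɢ/; /x/ → [c] before /c/; /ɣ/ → [p] before /p/; /ʐ/ → [ɖ] before /ɖ/): in every case the target segment becomes identical to its following neighbour, copying more than a single feature.
/β/ is the segment targeted by the rule; it sits immediately before /g/, so it assimilates completely and surfaces as [g].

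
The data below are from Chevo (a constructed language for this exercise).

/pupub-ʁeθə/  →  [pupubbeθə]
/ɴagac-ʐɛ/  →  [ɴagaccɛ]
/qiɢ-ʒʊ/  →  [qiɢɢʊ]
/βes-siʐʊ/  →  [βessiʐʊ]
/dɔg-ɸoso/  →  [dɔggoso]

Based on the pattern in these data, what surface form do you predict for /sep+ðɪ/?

The data show progressive total assimilation (/ʁ/ → [b] after /b/; /ʐ/ → [c] after /c/; /ʒ/ → [ɢ] after /ɢ/; /ɸ/ → [g] after /g/): in every case the target segment becomes identical to its preceding neighbour, copying more than a single feature.
In [βessiʐʊ] the two consonants at the boundary are already identical (/s/ + /s/), so the rule applies vacuously and nothing changes.
/ð/ is the segment targeted by the rule; it sits immediately after /p/, so it assimilates completely and surfaces as [p].

[seppɪ]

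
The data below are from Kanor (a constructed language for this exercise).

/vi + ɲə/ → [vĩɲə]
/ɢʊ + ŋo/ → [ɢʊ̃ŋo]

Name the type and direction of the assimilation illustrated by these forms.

regressive nasality assimilation (vowel nasalisation)

The vowel /i/ surfaces as nasalised [ĩ] next to the following nasal /ɲ/ — it has acquired the [+nasal] feature of its neighbour.
Likewise in the remaining data: /ʊ/ → [ʊ̃] before /ŋ/ — each time a vowel is nasalised next to a following nasal.
Because the conditioning nasal is to the right of the vowel that changes, the process is regressive (anticipatory).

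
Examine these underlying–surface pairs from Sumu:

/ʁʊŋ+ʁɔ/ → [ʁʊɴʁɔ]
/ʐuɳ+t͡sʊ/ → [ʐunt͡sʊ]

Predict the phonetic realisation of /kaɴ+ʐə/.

The data show regressive place assimilation: /ŋ/ → [ɴ] before /ʁ/; /ɳ/ → [n] before /t͡s/. In each pair only place changes, matching the following consonant, while manner and voice stay constant.
/ɴ/ is a voiced uvular nasal. The following trigger /ʐ/ is retroflex, so /ɴ/ must become retroflex as well.
Changing only its place to retroflex gives [ɳ] — the voiced retroflex nasal.

[kaɳʐə]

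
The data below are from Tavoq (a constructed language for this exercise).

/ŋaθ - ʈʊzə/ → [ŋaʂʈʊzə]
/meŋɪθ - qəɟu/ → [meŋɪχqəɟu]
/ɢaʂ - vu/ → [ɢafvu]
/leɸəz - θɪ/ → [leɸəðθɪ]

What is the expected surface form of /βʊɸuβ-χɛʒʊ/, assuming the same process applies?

The data show regressive place assimilation: /θ/ → [ʂ] before /ʈ/; /θ/ → [χ] before /q/; /ʂ/ → [f] before /v/; /z/ → [ð] before /θ/. In each pair only place changes, matching the following consonant, while manner and voice stay constant.
/β/ is a voiced bilabial fricative. The following trigger /χ/ is uvular, so /β/ must become uvular as well.
A voiced uvular fricative is [ʁ], so the surface segment is [ʁ].

[βʊɸuʁχɛʒʊ]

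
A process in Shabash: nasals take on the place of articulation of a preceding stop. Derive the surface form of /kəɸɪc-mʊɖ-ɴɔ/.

/m/ is a voiced bilabial nasal. The preceding trigger /c/ is palatal, so /m/ must become palatal as well.
Changing only its place to palatal gives [ɲ] — the voiced palatal nasal.
The same rule applies at the second boundary: /ɴ/ → [ɳ] next to /ɖ/.

[kəɸɪcɲʊɖɳɔ]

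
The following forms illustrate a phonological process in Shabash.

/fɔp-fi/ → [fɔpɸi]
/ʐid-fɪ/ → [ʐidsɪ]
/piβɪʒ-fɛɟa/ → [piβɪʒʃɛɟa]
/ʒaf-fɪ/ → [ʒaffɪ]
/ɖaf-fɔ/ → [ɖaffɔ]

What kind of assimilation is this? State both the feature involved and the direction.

progressive place assimilation

Comparing underlying and surface forms, /f/ → [ɸ] is the alternation; the neighbouring /p/ is constant.
The change labiodental → bilabial matches the place of the preceding /p/, identifying this as place assimilation.
Manner and voice are unchanged, so the assimilation is partial, not total.
The other alternating forms pattern the same way: /f/ → [s] after /d/ (labiodental → alveolar, matching alveolar); /f/ → [ʃ] after /ʒ/ (labiodental → postalveolar, matching postalveolar) — only place changes, and always toward the preceding segment.
Nothing changes in [ʒaffɪ], [ɖaffɔ]: there the adjacent consonants already agree in place (/f/ and /f/ are both labiodental; /f/ and /f/ are both labiodental), so these forms are consistent with the same rule.
Since the segment that changes follows the conditioning segment, the assimilation is progressive.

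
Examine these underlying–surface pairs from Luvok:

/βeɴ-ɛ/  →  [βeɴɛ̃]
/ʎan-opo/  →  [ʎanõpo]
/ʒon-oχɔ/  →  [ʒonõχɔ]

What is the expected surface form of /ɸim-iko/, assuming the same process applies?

The data show progressive nasality assimilation (vowel nasalisation): /ɛ/ → [ɛ̃] after /ɴ/; /o/ → [õ] after /n/ — a vowel is nasalised by an immediately preceding nasal consonant.
/i/ sits next to the nasal /m/ and is therefore nasalised to [ĩ].

[ɸimĩko]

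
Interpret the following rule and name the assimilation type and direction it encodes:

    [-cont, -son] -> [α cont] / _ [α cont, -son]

regressive manner assimilation

The rule copies [cont] (continuancy) from the environment onto the target stops; since [±cont] encodes the stop/fricative manner contrast, the assimilating dimension is manner.
Since the environment is written after the underscore, the trigger follows the target; the direction is regressive.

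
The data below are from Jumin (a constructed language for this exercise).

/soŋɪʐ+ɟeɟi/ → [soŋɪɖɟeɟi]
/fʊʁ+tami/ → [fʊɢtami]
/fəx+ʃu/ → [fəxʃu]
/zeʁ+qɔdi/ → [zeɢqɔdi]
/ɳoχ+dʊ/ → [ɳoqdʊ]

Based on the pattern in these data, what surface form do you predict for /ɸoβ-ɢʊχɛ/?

The data show regressive manner assimilation: /ʐ/ → [ɖ] before /ɟ/; /ʁ/ → [ɢ] before /t/; /ʁ/ → [ɢ] before /q/; /χ/ → [q] before /d/. In each pair only manner changes, matching the following consonant, while place and voice stay constant.
No alternation appears in [fəxʃu]: there the adjacent consonants already agree in manner (/x/ and /ʃ/ are both fricatives), so this form is consistent with the same rule.
The rule targets /β/ (voiced bilabial fricative), which sits before the trigger /ɢ/ (stop).
The voiced bilabial stop is [b], so /β/ → [b].

[ɸobɢʊχɛ]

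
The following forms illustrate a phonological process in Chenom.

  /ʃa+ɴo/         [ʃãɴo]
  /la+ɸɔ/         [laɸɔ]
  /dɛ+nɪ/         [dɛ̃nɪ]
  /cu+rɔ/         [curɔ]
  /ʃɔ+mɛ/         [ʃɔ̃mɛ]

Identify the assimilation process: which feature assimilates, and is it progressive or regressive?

The vowel /a/ surfaces as nasalised [ã] next to the following nasal /ɴ/ — it has acquired the [+nasal] feature of its neighbour.
Likewise in the remaining data: /ɛ/ → [ɛ̃] before /n/; /ɔ/ → [ɔ̃] before /m/ — each time a vowel is nasalised next to a following nasal.
No change occurs in [laɸɔ], [curɔ] because the vowel at the boundary is adjacent to an oral consonant, not a nasal (/a/ next to /ɸ/; /u/ next to /r/).
Because the conditioning nasal is to the right of the vowel that changes, the process is regressive (anticipatory).

regressive nasality assimilation (vowel nasalisation)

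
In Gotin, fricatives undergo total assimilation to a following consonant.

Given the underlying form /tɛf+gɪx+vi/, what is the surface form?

/f/ is the segment targeted by the rule; it sits immediately before /g/, so it assimilates completely and surfaces as [g].
The same rule applies at the second boundary: /x/ → [v] next to /v/.

[tɛggɪvvi]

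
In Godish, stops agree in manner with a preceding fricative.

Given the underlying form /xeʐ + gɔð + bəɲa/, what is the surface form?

/g/ is a voiced velar stop. The preceding trigger /ʐ/ is a fricative, so /g/ must become a fricative as well.
Changing only its manner to fricative gives [ɣ] — the voiced velar fricative.
At the second juncture, /b/ likewise becomes [β] adjacent to /ð/.

[xeʐɣɔðβəɲa]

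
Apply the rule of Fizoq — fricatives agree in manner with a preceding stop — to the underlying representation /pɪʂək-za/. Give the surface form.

[pɪʂəkda]

/z/ is a voiced alveolar fricative. The preceding trigger /k/ is a stop, so /z/ must become a stop as well.
A voiced alveolar stop is [d], so the surface segment is [d].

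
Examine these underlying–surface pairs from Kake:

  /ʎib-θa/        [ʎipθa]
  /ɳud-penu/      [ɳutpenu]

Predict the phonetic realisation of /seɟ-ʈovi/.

The data show regressive voicing assimilation: /b/ → [p] before /θ/; /d/ → [t] before /p/. In each pair only voicing changes, matching the following consonant, while place and manner stay constant.
The rule targets /ɟ/ (voiced palatal stop), which sits before the trigger /ʈ/ (voiceless).
Changing only its voicing to voiceless gives [c] — the voiceless palatal stop.

[secʈovi]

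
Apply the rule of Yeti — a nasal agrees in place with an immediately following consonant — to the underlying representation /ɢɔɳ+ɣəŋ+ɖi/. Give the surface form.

The rule targets /ɳ/ (voiced retroflex nasal), which sits before the trigger /ɣ/ (velar).
Changing only its place to velar gives [ŋ] — the voiced velar nasal.
At the second juncture, /ŋ/ likewise becomes [ɳ] adjacent to /ɖ/.

[ɢɔŋɣəɳɖi]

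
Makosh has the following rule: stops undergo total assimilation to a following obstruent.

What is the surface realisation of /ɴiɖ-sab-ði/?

/ɖ/ is the segment targeted by the rule; it sits immediately before /s/, so it assimilates completely and surfaces as [s].
The same rule applies at the second boundary: /b/ → [ð] next to /ð/.

[ɴissaðði]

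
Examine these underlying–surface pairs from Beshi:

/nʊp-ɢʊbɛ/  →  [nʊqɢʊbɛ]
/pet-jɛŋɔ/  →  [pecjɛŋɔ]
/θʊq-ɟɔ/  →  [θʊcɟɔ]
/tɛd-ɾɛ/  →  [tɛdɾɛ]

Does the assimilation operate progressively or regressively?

regressive

Underlying /p/ is realised as [q] next to /ɢ/; /ɢ/ itself does not change.
The change bilabial → uvular matches the place of the following /ɢ/, identifying this as place assimilation.
The same holds elsewhere in the data: /t/ → [c] before /j/ (alveolar → palatal, matching palatal); /q/ → [c] before /ɟ/ (uvular → palatal, matching palatal) — only place changes, and always toward the following segment.
No alternation appears in [tɛdɾɛ]: there the adjacent consonants already agree in place (/d/ and /ɾ/ are both alveolar), so this form is consistent with the same rule.
Since the segment that changes precedes the conditioning segment, the assimilation is regressive.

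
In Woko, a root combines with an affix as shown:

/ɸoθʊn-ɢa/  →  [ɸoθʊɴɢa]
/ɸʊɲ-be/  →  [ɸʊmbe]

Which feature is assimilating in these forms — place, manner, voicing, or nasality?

place

Comparing underlying and surface forms, /n/ → [ɴ] is the alternation; the neighbouring /ɢ/ is constant.
The change alveolar → uvular matches the place of the following /ɢ/, identifying this as place assimilation.
The other alternating form patterns the same way: /ɲ/ → [m] before /b/ (palatal → bilabial, matching bilabial) — only place changes, and always toward the following segment.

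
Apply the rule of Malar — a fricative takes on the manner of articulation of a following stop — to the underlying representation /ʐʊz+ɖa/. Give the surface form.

The rule targets /z/ (voiced alveolar fricative), which sits before the trigger /ɖ/ (stop).
Changing only its manner to stop gives [d] — the voiced alveolar stop.

[ʐʊdɖa]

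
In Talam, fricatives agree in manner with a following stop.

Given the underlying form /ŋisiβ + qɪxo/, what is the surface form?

[ŋisibqɪxo]

The rule targets /β/ (voiced bilabial fricative), which sits before the trigger /q/ (stop).
A voiced bilabial stop is [b], so the surface segment is [b].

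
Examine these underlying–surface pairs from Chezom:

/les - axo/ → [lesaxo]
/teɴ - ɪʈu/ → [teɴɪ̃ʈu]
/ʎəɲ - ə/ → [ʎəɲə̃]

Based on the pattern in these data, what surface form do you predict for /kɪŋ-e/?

The data show progressive nasality assimilation (vowel nasalisation): /ɪ/ → [ɪ̃] after /ɴ/; /ə/ → [ə̃] after /ɲ/ — a vowel is nasalised by an immediately preceding nasal consonant.
No change occurs in [lesaxo] because the vowel at the boundary is adjacent to an oral consonant, not a nasal (/a/ next to /s/).
The vowel /e/ is adjacent to the preceding nasal /ŋ/, so it acquires [+nasal] and surfaces as [ẽ].

[kɪŋẽ]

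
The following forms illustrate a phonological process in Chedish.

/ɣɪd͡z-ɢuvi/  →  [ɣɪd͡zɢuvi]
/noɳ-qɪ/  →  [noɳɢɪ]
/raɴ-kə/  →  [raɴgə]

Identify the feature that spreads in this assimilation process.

Comparing underlying and surface forms, /q/ → [ɢ] is the alternation; the neighbouring /ɳ/ is constant.
/q/ is voiceless while /ɳ/ is voiced; the output [ɢ] is voiced, matching the trigger — so the feature that spreads is voicing.
The same holds elsewhere in the data: /k/ → [g] after /ɴ/ (voiceless → voiced, matching voiced) — only voicing changes, and always toward the preceding segment.
No alternation appears in [ɣɪd͡zɢuvi]: there the adjacent consonants already agree in voicing (/ɢ/ and /d͡z/ are both voiced), so this form is consistent with the same rule.

voicing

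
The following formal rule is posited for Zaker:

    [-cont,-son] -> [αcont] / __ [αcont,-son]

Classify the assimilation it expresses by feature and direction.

The shared variable α links the value of [cont] on the target to that of the neighbouring obstruent. [cont] distinguishes stops from fricatives — a manner-of-articulation feature — so this is manner assimilation.
The conditioning segment sits to the right of the focus bar, meaning the trigger follows the segment that changes — regressive assimilation.

regressive manner assimilation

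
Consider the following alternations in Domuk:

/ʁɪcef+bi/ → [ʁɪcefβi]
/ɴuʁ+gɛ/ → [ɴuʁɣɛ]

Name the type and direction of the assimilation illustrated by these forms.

Comparing underlying and surface forms, /b/ → [β] is the alternation; the neighbouring /f/ is constant.
/b/ is a stop while /f/ is a fricative; the output [β] is a fricative, matching the trigger — so the feature that spreads is manner.
Place and voice are unchanged, so the assimilation is partial, not total.
The same holds elsewhere in the data: /g/ → [ɣ] after /ʁ/ (stop → fricative, matching a fricative) — only manner changes, and always toward the preceding segment.
The trigger is the preceding segment, so the direction is progressive (perseverative).

progressive manner assimilation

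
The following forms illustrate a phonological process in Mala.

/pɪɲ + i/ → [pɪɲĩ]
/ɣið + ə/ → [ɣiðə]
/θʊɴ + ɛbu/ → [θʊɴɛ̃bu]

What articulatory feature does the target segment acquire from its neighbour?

nasality

The vowel /i/ surfaces as nasalised [ĩ] next to the preceding nasal /ɲ/ — it has acquired the [+nasal] feature of its neighbour.
Likewise in the remaining data: /ɛ/ → [ɛ̃] after /ɴ/ — each time a vowel is nasalised next to a preceding nasal.
No change occurs in [ɣiðə] because the vowel at the boundary is adjacent to an oral consonant, not a nasal (/ə/ next to /ð/).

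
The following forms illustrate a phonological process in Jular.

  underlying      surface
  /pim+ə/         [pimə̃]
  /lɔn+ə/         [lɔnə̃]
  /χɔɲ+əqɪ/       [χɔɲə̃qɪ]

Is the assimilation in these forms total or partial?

partial assimilation

The vowel /ə/ surfaces as nasalised [ə̃] next to the preceding nasal /m/ — it has acquired the [+nasal] feature of its neighbour.
The other forms show the same pattern: /ə/ → [ə̃] after /n/; /ə/ → [ə̃] after /ɲ/ — each time a vowel is nasalised next to a preceding nasal.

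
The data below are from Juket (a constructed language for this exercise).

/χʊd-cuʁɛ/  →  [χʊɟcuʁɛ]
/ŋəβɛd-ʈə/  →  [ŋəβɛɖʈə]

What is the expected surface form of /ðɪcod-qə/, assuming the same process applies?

[ðɪcoɢqə]

The data show regressive place assimilation: /d/ → [ɟ] before /c/; /d/ → [ɖ] before /ʈ/. In each pair only place changes, matching the following consonant, while manner and voice stay constant.
/d/ is a voiced alveolar stop. The following trigger /q/ is uvular, so /d/ must become uvular as well.
The voiced uvular stop is [ɢ], so /d/ → [ɢ].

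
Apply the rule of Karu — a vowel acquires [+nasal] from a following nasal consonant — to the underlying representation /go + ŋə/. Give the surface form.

/o/ sits next to the nasal /ŋ/ and is therefore nasalised to [õ].

[gõŋə]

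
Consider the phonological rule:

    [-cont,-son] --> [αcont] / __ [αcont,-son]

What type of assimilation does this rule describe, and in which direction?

The shared variable α links the value of [cont] on the target to that of the neighbouring obstruent. [cont] distinguishes stops from fricatives — a manner-of-articulation feature — so this is manner assimilation.
The conditioning segment sits to the right of the focus bar, meaning the trigger follows the segment that changes — regressive assimilation.

regressive manner assimilation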